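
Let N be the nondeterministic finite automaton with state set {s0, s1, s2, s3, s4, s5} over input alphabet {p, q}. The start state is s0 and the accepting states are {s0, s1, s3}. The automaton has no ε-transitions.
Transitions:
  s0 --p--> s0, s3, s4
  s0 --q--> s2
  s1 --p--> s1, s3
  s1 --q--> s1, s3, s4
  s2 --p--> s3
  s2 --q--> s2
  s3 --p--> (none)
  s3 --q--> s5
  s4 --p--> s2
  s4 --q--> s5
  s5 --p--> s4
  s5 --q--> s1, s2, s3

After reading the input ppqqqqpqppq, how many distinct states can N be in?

5

Start: {s0}
read p: {s0, s3, s4}
read p: {s0, s2, s3, s4}
read q: {s2, s5}
read q: {s1, s2, s3}
read q: {s1, s2, s3, s4, s5}
read q: {s1, s2, s3, s4, s5}
read p: {s1, s2, s3, s4}
read q: {s1, s2, s3, s4, s5}
read p: {s1, s2, s3, s4}
read p: {s1, s2, s3}
read q: {s1, s2, s3, s4, s5}
Final reachable set {s1, s2, s3, s4, s5} has 5 states.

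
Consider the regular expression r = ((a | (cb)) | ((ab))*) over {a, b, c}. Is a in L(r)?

The left alternative (a|(cb)) matches a.

yes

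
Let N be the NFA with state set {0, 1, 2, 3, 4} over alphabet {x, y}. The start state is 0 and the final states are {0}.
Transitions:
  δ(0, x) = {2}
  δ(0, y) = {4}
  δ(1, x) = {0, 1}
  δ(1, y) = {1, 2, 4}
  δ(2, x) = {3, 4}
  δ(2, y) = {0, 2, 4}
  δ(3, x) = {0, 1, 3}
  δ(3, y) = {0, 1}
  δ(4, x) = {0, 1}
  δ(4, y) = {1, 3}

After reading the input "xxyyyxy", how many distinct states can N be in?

5

Start: {0}
read x: {2}
read x: {3, 4}
read y: {0, 1, 3}
read y: {0, 1, 2, 4}
read y: {0, 1, 2, 3, 4}
read x: {0, 1, 2, 3, 4}
read y: {0, 1, 2, 3, 4}
Final reachable set {0, 1, 2, 3, 4} has 5 states.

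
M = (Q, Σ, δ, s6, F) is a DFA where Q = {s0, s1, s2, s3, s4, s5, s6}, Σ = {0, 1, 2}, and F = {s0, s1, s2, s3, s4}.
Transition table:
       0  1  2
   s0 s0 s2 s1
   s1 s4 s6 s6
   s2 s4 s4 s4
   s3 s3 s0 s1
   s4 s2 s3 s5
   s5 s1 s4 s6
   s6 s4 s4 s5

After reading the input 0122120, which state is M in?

s6 --0--> s4
s4 --1--> s3
s3 --2--> s1
s1 --2--> s6
s6 --1--> s4
s4 --2--> s5
s5 --0--> s1

s1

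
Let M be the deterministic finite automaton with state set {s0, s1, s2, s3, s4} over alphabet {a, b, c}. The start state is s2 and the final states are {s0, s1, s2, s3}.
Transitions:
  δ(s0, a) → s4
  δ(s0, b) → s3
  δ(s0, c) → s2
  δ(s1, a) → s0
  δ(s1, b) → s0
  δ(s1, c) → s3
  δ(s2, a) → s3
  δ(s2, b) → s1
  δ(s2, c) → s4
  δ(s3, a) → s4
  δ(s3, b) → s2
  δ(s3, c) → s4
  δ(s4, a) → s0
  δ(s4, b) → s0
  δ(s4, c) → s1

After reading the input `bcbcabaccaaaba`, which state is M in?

s4

s2 --b--> s1
s1 --c--> s3
s3 --b--> s2
s2 --c--> s4
s4 --a--> s0
s0 --b--> s3
s3 --a--> s4
s4 --c--> s1
s1 --c--> s3
s3 --a--> s4
s4 --a--> s0
s0 --a--> s4
s4 --b--> s0
s0 --a--> s4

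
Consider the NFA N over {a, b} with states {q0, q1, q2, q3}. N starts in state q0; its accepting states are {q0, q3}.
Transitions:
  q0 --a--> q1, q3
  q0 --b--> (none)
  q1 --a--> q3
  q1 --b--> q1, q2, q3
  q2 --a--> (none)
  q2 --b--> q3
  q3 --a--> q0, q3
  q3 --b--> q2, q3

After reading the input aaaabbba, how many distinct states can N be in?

Start: {q0}
read a: {q1, q3}
read a: {q0, q3}
read a: {q0, q1, q3}
read a: {q0, q1, q3}
read b: {q1, q2, q3}
read b: {q1, q2, q3}
read b: {q1, q2, q3}
read a: {q0, q3}
Final reachable set {q0, q3} has 2 states.

2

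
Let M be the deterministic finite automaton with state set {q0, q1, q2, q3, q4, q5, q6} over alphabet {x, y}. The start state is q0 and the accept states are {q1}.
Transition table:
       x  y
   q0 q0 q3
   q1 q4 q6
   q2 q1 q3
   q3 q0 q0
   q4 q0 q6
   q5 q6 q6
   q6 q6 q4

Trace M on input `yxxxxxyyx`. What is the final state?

q0

q0 --y--> q3
q3 --x--> q0
q0 --x--> q0
q0 --x--> q0
q0 --x--> q0
q0 --x--> q0
q0 --y--> q3
q3 --y--> q0
q0 --x--> q0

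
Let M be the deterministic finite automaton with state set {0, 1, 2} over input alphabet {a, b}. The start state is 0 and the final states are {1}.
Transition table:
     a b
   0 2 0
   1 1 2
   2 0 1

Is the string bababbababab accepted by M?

accepted

0 --b--> 0
0 --a--> 2
2 --b--> 1
1 --a--> 1
1 --b--> 2
2 --b--> 1
1 --a--> 1
1 --b--> 2
2 --a--> 0
0 --b--> 0
0 --a--> 2
2 --b--> 1
End in state 1, which is an accepting state.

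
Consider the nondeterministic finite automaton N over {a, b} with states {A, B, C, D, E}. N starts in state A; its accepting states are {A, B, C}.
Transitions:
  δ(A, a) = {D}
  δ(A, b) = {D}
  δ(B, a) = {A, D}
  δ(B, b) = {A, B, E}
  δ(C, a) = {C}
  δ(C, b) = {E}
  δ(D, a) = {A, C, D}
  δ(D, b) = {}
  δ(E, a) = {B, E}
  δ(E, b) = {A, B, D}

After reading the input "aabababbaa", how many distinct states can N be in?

Start: {A}
read a: {D}
read a: {A, C, D}
read b: {D, E}
read a: {A, B, C, D, E}
read b: {A, B, D, E}
read a: {A, B, C, D, E}
read b: {A, B, D, E}
read b: {A, B, D, E}
read a: {A, B, C, D, E}
read a: {A, B, C, D, E}
Final reachable set {A, B, C, D, E} has 5 states.

5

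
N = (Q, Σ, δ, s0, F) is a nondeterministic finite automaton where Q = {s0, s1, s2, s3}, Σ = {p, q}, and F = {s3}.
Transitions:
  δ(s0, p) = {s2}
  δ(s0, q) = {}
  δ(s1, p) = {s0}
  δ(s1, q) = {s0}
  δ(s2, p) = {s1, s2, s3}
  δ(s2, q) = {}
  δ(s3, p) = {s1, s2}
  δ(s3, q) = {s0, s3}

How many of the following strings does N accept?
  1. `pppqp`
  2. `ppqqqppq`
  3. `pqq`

1

`pppqp`: rejected
`ppqqqppq`: accepted
`pqq`: rejected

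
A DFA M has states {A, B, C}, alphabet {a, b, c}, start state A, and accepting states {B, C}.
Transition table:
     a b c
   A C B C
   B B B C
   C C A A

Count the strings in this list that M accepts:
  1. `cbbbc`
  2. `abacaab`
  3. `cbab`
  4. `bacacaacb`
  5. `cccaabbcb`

`cbbbc`: accepted
`abacaab`: rejected
`cbab`: rejected
`bacacaacb`: accepted
`cccaabbcb`: rejected

2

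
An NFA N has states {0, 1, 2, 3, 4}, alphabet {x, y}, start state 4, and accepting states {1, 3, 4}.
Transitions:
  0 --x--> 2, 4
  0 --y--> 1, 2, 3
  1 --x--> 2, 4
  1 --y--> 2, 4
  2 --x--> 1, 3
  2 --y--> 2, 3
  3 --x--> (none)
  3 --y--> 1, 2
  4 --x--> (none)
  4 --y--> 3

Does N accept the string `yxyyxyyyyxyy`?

rejected

Start: {4}
read y: {3}
read x: {}
The reachable set is empty and stays empty for the remaining 10 symbols.
Reachable ∩ accepting = {} — empty.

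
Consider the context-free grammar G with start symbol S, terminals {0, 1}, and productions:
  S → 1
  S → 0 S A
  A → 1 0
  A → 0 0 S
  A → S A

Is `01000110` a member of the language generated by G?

yes

S ⇒ 0SA ⇒ 01A ⇒ 0100S ⇒ 01000SA ⇒ 010001A ⇒ 01000110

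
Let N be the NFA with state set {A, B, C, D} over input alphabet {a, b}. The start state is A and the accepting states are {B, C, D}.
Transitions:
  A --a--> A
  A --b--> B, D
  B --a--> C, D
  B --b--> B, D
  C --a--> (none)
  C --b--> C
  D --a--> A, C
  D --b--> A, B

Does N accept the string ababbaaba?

accepted

Start: {A}
read a: {A}
read b: {B, D}
read a: {A, C, D}
read b: {A, B, C, D}
read b: {A, B, C, D}
read a: {A, C, D}
read a: {A, C}
read b: {B, C, D}
read a: {A, C, D}
Reachable ∩ accepting = {C, D} — nonempty.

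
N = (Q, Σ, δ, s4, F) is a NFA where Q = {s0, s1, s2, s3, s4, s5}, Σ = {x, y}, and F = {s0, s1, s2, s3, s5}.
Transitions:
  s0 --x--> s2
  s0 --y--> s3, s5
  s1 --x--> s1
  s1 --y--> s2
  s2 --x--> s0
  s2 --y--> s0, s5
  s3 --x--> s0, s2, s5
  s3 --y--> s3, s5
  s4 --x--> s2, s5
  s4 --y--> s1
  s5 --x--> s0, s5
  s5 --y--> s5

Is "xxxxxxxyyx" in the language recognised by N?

accepted

Start: {s4}
read x: {s2, s5}
read x: {s0, s5}
read x: {s0, s2, s5}
read x: {s0, s2, s5}
read x: {s0, s2, s5}
read x: {s0, s2, s5}
read x: {s0, s2, s5}
read y: {s0, s3, s5}
read y: {s3, s5}
read x: {s0, s2, s5}
Reachable ∩ accepting = {s0, s2, s5} — nonempty.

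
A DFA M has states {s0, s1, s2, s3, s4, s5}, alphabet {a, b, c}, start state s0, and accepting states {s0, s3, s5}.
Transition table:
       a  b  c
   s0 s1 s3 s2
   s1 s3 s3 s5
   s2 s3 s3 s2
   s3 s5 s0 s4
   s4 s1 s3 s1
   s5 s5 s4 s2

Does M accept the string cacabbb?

accepted

s0 --c--> s2
s2 --a--> s3
s3 --c--> s4
s4 --a--> s1
s1 --b--> s3
s3 --b--> s0
s0 --b--> s3
End in state s3, which is an accepting state.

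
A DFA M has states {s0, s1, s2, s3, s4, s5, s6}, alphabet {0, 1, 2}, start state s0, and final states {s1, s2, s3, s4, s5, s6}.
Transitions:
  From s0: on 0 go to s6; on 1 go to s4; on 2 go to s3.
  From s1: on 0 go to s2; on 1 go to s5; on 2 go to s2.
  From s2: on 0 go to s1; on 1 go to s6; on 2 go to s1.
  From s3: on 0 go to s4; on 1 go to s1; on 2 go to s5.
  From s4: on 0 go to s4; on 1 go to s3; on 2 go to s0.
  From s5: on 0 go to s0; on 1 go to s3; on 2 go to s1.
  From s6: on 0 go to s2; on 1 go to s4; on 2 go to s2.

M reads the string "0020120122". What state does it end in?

s2

s0 --0--> s6
s6 --0--> s2
s2 --2--> s1
s1 --0--> s2
s2 --1--> s6
s6 --2--> s2
s2 --0--> s1
s1 --1--> s5
s5 --2--> s1
s1 --2--> s2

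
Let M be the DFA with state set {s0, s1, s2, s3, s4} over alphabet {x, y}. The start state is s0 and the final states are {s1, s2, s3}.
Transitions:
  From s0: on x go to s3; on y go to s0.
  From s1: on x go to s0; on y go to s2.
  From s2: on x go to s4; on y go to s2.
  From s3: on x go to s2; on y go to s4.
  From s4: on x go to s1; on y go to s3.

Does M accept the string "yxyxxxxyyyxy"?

s0 --y--> s0
s0 --x--> s3
s3 --y--> s4
s4 --x--> s1
s1 --x--> s0
s0 --x--> s3
s3 --x--> s2
s2 --y--> s2
s2 --y--> s2
s2 --y--> s2
s2 --x--> s4
s4 --y--> s3
End in state s3, which is an accepting state.

accepted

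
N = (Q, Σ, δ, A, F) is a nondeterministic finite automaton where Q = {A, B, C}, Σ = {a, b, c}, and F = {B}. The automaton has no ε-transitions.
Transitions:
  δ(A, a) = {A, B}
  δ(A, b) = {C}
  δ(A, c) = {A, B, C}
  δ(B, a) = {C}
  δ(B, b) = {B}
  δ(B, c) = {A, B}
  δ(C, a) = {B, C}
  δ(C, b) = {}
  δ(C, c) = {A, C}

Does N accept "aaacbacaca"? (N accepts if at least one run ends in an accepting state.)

accepted

Start: {A}
read a: {A, B}
read a: {A, B, C}
read a: {A, B, C}
read c: {A, B, C}
read b: {B, C}
read a: {B, C}
read c: {A, B, C}
read a: {A, B, C}
read c: {A, B, C}
read a: {A, B, C}
Reachable ∩ accepting = {B} — nonempty.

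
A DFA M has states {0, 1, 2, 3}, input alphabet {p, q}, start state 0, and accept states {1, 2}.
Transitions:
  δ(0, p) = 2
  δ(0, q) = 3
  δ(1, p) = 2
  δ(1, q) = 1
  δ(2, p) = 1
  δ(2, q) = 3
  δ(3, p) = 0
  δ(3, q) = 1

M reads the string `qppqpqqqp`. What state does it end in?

0 --q--> 3
3 --p--> 0
0 --p--> 2
2 --q--> 3
3 --p--> 0
0 --q--> 3
3 --q--> 1
1 --q--> 1
1 --p--> 2

2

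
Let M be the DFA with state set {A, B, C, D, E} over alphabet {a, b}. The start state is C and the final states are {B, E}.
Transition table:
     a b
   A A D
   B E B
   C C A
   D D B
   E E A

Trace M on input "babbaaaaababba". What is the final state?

C --b--> A
A --a--> A
A --b--> D
D --b--> B
B --a--> E
E --a--> E
E --a--> E
E --a--> E
E --a--> E
E --b--> A
A --a--> A
A --b--> D
D --b--> B
B --a--> E

E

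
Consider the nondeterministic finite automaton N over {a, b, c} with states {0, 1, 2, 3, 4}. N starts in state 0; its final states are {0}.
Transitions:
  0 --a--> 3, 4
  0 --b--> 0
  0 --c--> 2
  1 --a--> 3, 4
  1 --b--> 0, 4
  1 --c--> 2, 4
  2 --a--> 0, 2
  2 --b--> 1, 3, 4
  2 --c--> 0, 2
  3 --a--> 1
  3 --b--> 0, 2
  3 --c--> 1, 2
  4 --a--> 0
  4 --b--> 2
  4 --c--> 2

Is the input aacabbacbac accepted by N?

rejected

Start: {0}
read a: {3, 4}
read a: {0, 1}
read c: {2, 4}
read a: {0, 2}
read b: {0, 1, 3, 4}
read b: {0, 2, 4}
read a: {0, 2, 3, 4}
read c: {0, 1, 2}
read b: {0, 1, 3, 4}
read a: {0, 1, 3, 4}
read c: {1, 2, 4}
Reachable ∩ accepting = {} — empty.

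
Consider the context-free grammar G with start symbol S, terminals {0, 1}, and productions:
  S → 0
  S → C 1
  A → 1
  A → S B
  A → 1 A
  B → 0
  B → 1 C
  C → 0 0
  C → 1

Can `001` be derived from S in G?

S ⇒ C1 ⇒ 001

yes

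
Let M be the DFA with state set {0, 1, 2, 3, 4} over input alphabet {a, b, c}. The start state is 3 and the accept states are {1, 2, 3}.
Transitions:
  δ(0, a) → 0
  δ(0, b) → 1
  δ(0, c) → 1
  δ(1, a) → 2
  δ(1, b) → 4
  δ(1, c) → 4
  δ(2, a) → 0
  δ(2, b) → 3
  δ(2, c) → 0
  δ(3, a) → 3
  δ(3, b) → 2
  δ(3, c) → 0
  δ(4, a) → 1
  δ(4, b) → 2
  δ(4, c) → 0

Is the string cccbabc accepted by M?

rejected

3 --c--> 0
0 --c--> 1
1 --c--> 4
4 --b--> 2
2 --a--> 0
0 --b--> 1
1 --c--> 4
End in state 4, which is not an accepting state.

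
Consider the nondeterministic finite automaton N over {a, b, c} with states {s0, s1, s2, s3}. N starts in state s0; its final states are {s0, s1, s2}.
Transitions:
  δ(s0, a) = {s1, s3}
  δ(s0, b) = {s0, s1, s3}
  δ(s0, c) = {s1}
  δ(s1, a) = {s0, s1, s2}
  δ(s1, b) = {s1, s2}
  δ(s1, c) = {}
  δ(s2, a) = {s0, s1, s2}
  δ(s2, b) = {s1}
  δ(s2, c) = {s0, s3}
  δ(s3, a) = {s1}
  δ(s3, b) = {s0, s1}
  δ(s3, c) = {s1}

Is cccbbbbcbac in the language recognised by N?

rejected

Start: {s0}
read c: {s1}
read c: {}
The reachable set is empty and stays empty for the remaining 9 symbols.
Reachable ∩ accepting = {} — empty.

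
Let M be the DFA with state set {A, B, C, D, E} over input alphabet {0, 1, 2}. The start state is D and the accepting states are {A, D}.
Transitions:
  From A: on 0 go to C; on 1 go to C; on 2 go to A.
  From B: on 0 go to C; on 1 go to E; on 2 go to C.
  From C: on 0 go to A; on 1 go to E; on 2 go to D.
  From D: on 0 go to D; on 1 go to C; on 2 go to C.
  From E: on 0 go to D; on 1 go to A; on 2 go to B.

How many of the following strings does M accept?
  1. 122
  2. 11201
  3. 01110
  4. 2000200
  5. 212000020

122: rejected
11201: rejected
01110: rejected
2000200: accepted
212000020: rejected

1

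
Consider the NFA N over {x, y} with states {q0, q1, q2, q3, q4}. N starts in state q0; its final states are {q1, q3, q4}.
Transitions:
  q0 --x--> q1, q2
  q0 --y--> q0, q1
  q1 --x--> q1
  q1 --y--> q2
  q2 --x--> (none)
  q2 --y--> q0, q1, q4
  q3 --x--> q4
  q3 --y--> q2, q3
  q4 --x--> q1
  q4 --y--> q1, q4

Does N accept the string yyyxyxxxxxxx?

accepted

Start: {q0}
read y: {q0, q1}
read y: {q0, q1, q2}
read y: {q0, q1, q2, q4}
read x: {q1, q2}
read y: {q0, q1, q2, q4}
read x: {q1, q2}
read x: {q1}
read x: {q1}
read x: {q1}
read x: {q1}
read x: {q1}
read x: {q1}
Reachable ∩ accepting = {q1} — nonempty.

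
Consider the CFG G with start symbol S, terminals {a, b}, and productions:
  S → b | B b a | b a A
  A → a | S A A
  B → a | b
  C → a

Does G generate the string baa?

S ⇒ baA ⇒ baa

yes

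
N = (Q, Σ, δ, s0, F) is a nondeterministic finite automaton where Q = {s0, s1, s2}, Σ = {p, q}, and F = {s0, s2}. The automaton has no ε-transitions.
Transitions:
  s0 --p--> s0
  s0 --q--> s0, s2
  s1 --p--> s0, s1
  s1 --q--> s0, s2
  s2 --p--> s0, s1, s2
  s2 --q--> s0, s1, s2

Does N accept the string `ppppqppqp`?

Start: {s0}
read p: {s0}
read p: {s0}
read p: {s0}
read p: {s0}
read q: {s0, s2}
read p: {s0, s1, s2}
read p: {s0, s1, s2}
read q: {s0, s1, s2}
read p: {s0, s1, s2}
Reachable ∩ accepting = {s0, s2} — nonempty.

accepted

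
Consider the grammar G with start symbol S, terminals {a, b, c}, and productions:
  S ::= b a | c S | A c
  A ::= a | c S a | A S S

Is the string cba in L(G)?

yes

S ⇒ cS ⇒ cba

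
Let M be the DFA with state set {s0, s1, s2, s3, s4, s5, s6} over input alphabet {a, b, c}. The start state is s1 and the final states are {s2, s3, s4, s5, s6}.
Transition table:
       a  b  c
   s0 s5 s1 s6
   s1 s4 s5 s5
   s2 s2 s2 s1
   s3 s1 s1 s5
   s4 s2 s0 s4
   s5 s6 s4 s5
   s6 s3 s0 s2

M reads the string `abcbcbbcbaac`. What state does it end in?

s1 --a--> s4
s4 --b--> s0
s0 --c--> s6
s6 --b--> s0
s0 --c--> s6
s6 --b--> s0
s0 --b--> s1
s1 --c--> s5
s5 --b--> s4
s4 --a--> s2
s2 --a--> s2
s2 --c--> s1

s1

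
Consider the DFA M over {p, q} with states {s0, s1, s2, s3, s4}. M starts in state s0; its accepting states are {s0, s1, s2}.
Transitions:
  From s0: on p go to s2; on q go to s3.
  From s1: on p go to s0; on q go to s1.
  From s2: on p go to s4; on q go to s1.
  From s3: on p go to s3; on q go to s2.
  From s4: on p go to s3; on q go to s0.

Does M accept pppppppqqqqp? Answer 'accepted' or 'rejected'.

s0 --p--> s2
s2 --p--> s4
s4 --p--> s3
s3 --p--> s3
s3 --p--> s3
s3 --p--> s3
s3 --p--> s3
s3 --q--> s2
s2 --q--> s1
s1 --q--> s1
s1 --q--> s1
s1 --p--> s0
End in state s0, which is an accepting state.

accepted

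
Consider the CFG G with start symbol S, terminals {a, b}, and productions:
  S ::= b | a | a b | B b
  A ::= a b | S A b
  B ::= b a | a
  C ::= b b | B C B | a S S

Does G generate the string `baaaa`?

no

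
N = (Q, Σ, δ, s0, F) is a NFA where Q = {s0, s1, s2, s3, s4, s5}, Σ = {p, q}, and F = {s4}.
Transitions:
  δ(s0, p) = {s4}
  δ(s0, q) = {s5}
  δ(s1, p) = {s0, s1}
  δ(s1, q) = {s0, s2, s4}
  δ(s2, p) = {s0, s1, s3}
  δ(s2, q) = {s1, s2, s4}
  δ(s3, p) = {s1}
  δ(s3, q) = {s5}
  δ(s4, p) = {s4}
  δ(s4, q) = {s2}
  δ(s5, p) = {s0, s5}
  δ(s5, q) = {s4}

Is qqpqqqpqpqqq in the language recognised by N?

Start: {s0}
read q: {s5}
read q: {s4}
read p: {s4}
read q: {s2}
read q: {s1, s2, s4}
read q: {s0, s1, s2, s4}
read p: {s0, s1, s3, s4}
read q: {s0, s2, s4, s5}
read p: {s0, s1, s3, s4, s5}
read q: {s0, s2, s4, s5}
read q: {s1, s2, s4, s5}
read q: {s0, s1, s2, s4}
Reachable ∩ accepting = {s4} — nonempty.

accepted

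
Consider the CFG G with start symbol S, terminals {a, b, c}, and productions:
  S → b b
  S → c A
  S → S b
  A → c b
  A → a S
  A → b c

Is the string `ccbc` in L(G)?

no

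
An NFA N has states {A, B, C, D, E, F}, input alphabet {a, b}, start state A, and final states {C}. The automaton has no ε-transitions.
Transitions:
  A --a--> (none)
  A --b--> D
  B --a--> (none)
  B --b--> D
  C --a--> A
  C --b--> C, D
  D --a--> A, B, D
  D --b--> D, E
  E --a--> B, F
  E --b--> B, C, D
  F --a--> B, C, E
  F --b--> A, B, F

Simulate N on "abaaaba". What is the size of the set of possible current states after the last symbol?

0

Start: {A}
read a: {}
The reachable set is empty and stays empty for the remaining 6 symbols.
Final reachable set {} has 0 states.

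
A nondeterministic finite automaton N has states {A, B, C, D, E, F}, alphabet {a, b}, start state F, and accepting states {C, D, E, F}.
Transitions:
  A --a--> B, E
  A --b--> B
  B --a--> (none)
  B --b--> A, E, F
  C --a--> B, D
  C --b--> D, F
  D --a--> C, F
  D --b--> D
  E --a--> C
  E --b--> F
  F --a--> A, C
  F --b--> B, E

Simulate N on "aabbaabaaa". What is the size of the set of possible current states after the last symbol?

Start: {F}
read a: {A, C}
read a: {B, D, E}
read b: {A, D, E, F}
read b: {B, D, E, F}
read a: {A, C, F}
read a: {A, B, C, D, E}
read b: {A, B, D, E, F}
read a: {A, B, C, E, F}
read a: {A, B, C, D, E}
read a: {B, C, D, E, F}
Final reachable set {B, C, D, E, F} has 5 states.

5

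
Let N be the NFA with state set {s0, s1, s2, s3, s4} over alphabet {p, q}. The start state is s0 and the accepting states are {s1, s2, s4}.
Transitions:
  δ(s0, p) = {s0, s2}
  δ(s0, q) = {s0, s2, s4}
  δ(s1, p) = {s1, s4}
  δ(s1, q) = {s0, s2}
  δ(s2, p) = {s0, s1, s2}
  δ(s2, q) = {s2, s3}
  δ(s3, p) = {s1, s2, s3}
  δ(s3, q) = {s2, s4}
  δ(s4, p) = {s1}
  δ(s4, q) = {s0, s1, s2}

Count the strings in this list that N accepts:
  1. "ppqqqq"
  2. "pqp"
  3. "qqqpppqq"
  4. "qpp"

"ppqqqq": accepted
"pqp": accepted
"qqqpppqq": accepted
"qpp": accepted

4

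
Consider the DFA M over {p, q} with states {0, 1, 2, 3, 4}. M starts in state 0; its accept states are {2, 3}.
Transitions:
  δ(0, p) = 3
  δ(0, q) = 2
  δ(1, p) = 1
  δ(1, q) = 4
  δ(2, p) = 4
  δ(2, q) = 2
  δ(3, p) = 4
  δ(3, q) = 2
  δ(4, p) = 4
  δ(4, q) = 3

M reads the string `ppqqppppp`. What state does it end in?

0 --p--> 3
3 --p--> 4
4 --q--> 3
3 --q--> 2
2 --p--> 4
4 --p--> 4
4 --p--> 4
4 --p--> 4
4 --p--> 4

4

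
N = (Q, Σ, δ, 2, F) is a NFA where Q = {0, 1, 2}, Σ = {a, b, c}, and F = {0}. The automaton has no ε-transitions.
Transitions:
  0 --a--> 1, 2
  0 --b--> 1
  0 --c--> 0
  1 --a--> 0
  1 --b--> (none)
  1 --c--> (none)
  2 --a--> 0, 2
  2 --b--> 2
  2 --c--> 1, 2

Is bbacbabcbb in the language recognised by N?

Start: {2}
read b: {2}
read b: {2}
read a: {0, 2}
read c: {0, 1, 2}
read b: {1, 2}
read a: {0, 2}
read b: {1, 2}
read c: {1, 2}
read b: {2}
read b: {2}
Reachable ∩ accepting = {} — empty.

rejected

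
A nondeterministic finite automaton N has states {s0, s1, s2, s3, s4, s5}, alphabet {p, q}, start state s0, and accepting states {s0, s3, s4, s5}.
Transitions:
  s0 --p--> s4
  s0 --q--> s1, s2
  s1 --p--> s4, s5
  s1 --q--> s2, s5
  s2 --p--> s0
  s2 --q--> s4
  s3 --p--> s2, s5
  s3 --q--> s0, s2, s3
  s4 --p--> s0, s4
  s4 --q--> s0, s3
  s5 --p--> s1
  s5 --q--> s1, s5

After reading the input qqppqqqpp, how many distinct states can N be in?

Start: {s0}
read q: {s1, s2}
read q: {s2, s4, s5}
read p: {s0, s1, s4}
read p: {s0, s4, s5}
read q: {s0, s1, s2, s3, s5}
read q: {s0, s1, s2, s3, s4, s5}
read q: {s0, s1, s2, s3, s4, s5}
read p: {s0, s1, s2, s4, s5}
read p: {s0, s1, s4, s5}
Final reachable set {s0, s1, s4, s5} has 4 states.

4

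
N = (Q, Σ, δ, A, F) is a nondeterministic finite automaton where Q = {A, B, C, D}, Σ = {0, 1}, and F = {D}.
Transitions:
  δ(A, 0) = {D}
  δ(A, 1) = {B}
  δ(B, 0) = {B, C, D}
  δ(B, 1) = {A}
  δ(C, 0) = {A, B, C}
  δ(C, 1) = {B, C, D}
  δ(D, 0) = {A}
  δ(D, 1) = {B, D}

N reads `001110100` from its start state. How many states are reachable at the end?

Start: {A}
read 0: {D}
read 0: {A}
read 1: {B}
read 1: {A}
read 1: {B}
read 0: {B, C, D}
read 1: {A, B, C, D}
read 0: {A, B, C, D}
read 0: {A, B, C, D}
Final reachable set {A, B, C, D} has 4 states.

4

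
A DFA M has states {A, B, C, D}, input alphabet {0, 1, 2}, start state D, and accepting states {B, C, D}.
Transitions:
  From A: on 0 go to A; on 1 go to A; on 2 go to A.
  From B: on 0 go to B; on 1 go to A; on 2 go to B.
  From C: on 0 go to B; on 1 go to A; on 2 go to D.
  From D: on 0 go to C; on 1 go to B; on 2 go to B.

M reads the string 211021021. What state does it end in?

D --2--> B
B --1--> A
A --1--> A
A --0--> A
A --2--> A
A --1--> A
A --0--> A
A --2--> A
A --1--> A

A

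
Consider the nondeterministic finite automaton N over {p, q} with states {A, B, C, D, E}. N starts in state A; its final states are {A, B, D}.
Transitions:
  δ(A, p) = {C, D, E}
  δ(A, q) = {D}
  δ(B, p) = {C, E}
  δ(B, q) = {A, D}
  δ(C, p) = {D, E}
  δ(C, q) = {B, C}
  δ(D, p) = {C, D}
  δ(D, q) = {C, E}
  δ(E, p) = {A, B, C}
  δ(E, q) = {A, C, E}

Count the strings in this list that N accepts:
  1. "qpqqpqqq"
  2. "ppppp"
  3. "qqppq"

"qpqqpqqq": accepted
"ppppp": accepted
"qqppq": accepted

3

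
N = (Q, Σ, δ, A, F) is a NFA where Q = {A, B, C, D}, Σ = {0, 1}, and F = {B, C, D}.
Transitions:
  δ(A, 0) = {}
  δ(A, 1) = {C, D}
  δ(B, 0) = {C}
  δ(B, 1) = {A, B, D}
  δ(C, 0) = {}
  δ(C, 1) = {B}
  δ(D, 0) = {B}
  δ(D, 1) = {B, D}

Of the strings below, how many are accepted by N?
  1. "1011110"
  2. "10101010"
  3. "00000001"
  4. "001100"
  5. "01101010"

"1011110": accepted
"10101010": accepted
"00000001": rejected
"001100": rejected
"01101010": rejected

2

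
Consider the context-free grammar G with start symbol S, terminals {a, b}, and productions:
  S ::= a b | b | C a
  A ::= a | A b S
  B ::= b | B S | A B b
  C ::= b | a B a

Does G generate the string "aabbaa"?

S ⇒ Ca ⇒ aBaa ⇒ aABbaa ⇒ aaBbaa ⇒ aabbaa

yes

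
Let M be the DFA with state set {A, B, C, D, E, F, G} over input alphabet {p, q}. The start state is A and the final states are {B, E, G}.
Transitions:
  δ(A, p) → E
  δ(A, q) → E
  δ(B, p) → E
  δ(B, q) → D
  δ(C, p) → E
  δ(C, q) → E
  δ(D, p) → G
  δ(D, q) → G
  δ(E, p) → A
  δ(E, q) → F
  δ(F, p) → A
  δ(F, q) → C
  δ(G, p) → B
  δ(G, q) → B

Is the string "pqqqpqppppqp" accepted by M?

rejected

A --p--> E
E --q--> F
F --q--> C
C --q--> E
E --p--> A
A --q--> E
E --p--> A
A --p--> E
E --p--> A
A --p--> E
E --q--> F
F --p--> A
End in state A, which is not an accepting state.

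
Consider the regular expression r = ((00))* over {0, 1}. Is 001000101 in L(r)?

no

001000101 cannot be split into zero or more pieces each matching (00).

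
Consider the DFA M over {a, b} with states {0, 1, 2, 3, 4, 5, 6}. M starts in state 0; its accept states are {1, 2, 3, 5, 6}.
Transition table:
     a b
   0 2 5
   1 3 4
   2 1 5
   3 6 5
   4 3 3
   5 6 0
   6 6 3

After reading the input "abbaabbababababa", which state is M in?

0 --a--> 2
2 --b--> 5
5 --b--> 0
0 --a--> 2
2 --a--> 1
1 --b--> 4
4 --b--> 3
3 --a--> 6
6 --b--> 3
3 --a--> 6
6 --b--> 3
3 --a--> 6
6 --b--> 3
3 --a--> 6
6 --b--> 3
3 --a--> 6

6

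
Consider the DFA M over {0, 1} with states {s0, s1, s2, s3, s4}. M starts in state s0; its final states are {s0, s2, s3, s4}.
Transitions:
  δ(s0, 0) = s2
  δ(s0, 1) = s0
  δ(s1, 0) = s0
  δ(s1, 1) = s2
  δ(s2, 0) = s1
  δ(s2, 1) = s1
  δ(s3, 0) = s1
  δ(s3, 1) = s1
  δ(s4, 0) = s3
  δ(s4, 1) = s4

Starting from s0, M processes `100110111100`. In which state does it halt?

s1

s0 --1--> s0
s0 --0--> s2
s2 --0--> s1
s1 --1--> s2
s2 --1--> s1
s1 --0--> s0
s0 --1--> s0
s0 --1--> s0
s0 --1--> s0
s0 --1--> s0
s0 --0--> s2
s2 --0--> s1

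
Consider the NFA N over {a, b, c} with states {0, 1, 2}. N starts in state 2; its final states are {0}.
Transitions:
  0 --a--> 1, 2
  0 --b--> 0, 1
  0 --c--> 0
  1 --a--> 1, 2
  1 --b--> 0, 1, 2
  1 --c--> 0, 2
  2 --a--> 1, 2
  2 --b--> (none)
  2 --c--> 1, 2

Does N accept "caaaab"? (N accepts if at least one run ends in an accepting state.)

Start: {2}
read c: {1, 2}
read a: {1, 2}
read a: {1, 2}
read a: {1, 2}
read a: {1, 2}
read b: {0, 1, 2}
Reachable ∩ accepting = {0} — nonempty.

accepted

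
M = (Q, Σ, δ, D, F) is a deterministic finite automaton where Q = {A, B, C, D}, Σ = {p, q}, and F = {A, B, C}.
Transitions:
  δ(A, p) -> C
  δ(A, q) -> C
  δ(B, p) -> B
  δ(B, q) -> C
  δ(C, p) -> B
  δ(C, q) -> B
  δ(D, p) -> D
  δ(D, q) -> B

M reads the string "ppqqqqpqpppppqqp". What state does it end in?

D --p--> D
D --p--> D
D --q--> B
B --q--> C
C --q--> B
B --q--> C
C --p--> B
B --q--> C
C --p--> B
B --p--> B
B --p--> B
B --p--> B
B --p--> B
B --q--> C
C --q--> B
B --p--> B

B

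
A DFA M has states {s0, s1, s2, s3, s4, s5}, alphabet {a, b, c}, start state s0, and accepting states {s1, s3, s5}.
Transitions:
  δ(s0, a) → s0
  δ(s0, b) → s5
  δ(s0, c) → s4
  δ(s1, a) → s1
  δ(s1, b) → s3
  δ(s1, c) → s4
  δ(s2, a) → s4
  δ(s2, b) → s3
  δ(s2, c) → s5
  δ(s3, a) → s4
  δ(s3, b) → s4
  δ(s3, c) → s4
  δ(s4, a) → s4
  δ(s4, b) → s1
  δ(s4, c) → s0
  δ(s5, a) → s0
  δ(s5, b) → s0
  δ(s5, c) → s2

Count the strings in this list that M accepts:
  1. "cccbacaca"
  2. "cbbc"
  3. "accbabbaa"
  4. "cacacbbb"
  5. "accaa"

"cccbacaca": rejected
"cbbc": rejected
"accbabbaa": rejected
"cacacbbb": rejected
"accaa": rejected

0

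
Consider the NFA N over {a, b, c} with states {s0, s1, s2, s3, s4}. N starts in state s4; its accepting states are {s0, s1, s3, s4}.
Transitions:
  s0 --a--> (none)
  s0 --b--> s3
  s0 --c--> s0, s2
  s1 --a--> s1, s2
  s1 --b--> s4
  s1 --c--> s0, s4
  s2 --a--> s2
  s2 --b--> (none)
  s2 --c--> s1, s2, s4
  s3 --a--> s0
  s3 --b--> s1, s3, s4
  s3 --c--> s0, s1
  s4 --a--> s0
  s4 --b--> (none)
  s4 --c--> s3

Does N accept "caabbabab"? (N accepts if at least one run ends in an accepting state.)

rejected

Start: {s4}
read c: {s3}
read a: {s0}
read a: {}
The reachable set is empty and stays empty for the remaining 6 symbols.
Reachable ∩ accepting = {} — empty.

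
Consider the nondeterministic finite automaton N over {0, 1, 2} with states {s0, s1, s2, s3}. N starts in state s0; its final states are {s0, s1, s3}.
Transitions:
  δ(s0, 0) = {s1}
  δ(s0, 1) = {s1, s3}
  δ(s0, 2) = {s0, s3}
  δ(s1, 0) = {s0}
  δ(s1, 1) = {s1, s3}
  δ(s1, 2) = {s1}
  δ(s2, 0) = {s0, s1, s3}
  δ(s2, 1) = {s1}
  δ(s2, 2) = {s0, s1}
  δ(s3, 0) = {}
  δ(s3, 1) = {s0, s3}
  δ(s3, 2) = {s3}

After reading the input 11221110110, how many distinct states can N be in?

Start: {s0}
read 1: {s1, s3}
read 1: {s0, s1, s3}
read 2: {s0, s1, s3}
read 2: {s0, s1, s3}
read 1: {s0, s1, s3}
read 1: {s0, s1, s3}
read 1: {s0, s1, s3}
read 0: {s0, s1}
read 1: {s1, s3}
read 1: {s0, s1, s3}
read 0: {s0, s1}
Final reachable set {s0, s1} has 2 states.

2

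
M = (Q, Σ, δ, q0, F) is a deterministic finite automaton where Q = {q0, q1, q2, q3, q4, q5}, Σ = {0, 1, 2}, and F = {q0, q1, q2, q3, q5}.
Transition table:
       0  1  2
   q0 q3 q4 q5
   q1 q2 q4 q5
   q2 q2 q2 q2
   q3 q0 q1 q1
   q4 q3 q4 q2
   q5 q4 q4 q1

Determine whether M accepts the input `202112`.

accepted

q0 --2--> q5
q5 --0--> q4
q4 --2--> q2
q2 --1--> q2
q2 --1--> q2
q2 --2--> q2
End in state q2, which is an accepting state.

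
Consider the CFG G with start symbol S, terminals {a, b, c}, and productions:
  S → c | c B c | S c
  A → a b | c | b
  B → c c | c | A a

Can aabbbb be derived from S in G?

no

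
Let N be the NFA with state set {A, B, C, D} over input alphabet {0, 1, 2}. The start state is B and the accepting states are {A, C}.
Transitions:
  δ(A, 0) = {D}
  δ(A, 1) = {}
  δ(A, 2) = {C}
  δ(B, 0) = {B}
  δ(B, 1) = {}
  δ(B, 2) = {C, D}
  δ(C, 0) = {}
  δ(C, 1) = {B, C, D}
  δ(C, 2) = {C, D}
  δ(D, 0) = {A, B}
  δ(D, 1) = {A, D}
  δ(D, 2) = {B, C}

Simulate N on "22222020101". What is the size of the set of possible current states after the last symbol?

0

Start: {B}
read 2: {C, D}
read 2: {B, C, D}
read 2: {B, C, D}
read 2: {B, C, D}
read 2: {B, C, D}
read 0: {A, B}
read 2: {C, D}
read 0: {A, B}
read 1: {}
The reachable set is empty and stays empty for the remaining 2 symbols.
Final reachable set {} has 0 states.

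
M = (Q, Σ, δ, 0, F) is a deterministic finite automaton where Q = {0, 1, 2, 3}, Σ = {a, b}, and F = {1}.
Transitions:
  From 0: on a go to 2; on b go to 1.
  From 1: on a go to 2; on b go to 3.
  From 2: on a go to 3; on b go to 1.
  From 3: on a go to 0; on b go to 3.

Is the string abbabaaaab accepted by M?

accepted

0 --a--> 2
2 --b--> 1
1 --b--> 3
3 --a--> 0
0 --b--> 1
1 --a--> 2
2 --a--> 3
3 --a--> 0
0 --a--> 2
2 --b--> 1
End in state 1, which is an accepting state.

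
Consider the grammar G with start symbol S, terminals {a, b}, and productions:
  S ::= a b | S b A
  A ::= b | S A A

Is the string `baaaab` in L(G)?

no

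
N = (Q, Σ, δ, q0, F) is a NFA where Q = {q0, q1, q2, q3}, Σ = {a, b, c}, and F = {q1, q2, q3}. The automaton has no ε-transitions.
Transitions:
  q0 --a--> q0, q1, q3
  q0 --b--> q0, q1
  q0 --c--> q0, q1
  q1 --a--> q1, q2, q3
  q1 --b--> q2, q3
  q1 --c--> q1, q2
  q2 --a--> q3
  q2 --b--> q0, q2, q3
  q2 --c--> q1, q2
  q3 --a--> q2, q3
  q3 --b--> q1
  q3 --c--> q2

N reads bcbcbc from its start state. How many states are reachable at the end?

Start: {q0}
read b: {q0, q1}
read c: {q0, q1, q2}
read b: {q0, q1, q2, q3}
read c: {q0, q1, q2}
read b: {q0, q1, q2, q3}
read c: {q0, q1, q2}
Final reachable set {q0, q1, q2} has 3 states.

3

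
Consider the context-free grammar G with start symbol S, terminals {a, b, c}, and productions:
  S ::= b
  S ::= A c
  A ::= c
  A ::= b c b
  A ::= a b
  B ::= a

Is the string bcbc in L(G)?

S ⇒ Ac ⇒ bcbc

yes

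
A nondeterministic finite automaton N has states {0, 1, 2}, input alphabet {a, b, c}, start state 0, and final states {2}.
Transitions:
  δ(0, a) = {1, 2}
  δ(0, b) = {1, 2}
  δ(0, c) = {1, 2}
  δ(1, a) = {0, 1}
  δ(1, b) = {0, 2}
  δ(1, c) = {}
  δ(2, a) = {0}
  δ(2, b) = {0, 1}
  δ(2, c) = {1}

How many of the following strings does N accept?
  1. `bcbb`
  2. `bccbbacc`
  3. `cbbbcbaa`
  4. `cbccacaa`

3

`bcbb`: accepted
`bccbbacc`: rejected
`cbbbcbaa`: accepted
`cbccacaa`: accepted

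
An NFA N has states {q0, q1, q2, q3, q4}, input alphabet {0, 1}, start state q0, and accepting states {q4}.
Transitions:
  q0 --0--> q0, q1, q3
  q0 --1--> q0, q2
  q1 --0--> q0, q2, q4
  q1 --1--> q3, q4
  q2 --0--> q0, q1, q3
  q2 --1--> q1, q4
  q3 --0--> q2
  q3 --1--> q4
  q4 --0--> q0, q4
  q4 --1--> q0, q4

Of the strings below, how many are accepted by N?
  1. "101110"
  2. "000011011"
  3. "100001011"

3

"101110": accepted
"000011011": accepted
"100001011": accepted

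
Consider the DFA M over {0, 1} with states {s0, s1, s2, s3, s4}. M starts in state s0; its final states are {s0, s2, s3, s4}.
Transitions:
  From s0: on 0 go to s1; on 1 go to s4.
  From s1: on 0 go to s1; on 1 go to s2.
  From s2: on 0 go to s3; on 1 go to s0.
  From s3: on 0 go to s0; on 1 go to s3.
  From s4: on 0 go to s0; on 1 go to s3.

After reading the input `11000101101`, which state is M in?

s0 --1--> s4
s4 --1--> s3
s3 --0--> s0
s0 --0--> s1
s1 --0--> s1
s1 --1--> s2
s2 --0--> s3
s3 --1--> s3
s3 --1--> s3
s3 --0--> s0
s0 --1--> s4

s4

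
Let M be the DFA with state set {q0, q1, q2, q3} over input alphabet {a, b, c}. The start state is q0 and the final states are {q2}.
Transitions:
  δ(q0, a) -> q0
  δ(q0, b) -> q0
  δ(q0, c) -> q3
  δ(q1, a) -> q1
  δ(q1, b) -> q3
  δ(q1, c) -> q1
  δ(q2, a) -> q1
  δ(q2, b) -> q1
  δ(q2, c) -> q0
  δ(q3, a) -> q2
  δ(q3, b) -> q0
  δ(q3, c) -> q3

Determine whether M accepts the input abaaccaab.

rejected

q0 --a--> q0
q0 --b--> q0
q0 --a--> q0
q0 --a--> q0
q0 --c--> q3
q3 --c--> q3
q3 --a--> q2
q2 --a--> q1
q1 --b--> q3
End in state q3, which is not an accepting state.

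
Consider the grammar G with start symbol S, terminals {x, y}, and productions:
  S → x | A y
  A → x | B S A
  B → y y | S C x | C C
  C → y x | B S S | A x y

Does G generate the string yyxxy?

yes

S ⇒ Ay ⇒ BSAy ⇒ yySAy ⇒ yyxAy ⇒ yyxxy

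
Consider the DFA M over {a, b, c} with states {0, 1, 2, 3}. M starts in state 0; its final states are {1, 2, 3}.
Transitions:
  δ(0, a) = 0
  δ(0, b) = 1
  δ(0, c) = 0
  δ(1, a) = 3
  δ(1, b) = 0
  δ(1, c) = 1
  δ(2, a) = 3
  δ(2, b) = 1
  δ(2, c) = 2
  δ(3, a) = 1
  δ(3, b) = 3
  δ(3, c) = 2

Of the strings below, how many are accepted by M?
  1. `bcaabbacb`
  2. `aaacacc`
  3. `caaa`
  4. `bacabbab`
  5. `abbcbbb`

2

`bcaabbacb`: accepted
`aaacacc`: rejected
`caaa`: rejected
`bacabbab`: rejected
`abbcbbb`: accepted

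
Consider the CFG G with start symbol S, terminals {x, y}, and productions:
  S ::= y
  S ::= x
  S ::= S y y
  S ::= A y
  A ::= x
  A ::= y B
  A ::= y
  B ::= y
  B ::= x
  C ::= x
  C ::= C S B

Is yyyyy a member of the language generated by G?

S ⇒ Syy ⇒ Syyyy ⇒ yyyyy

yes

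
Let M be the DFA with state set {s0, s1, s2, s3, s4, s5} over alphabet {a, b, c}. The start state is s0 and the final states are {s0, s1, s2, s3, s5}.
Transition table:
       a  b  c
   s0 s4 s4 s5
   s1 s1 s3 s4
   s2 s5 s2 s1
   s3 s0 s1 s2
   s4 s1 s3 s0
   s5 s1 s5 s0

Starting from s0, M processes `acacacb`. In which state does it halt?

s0 --a--> s4
s4 --c--> s0
s0 --a--> s4
s4 --c--> s0
s0 --a--> s4
s4 --c--> s0
s0 --b--> s4

s4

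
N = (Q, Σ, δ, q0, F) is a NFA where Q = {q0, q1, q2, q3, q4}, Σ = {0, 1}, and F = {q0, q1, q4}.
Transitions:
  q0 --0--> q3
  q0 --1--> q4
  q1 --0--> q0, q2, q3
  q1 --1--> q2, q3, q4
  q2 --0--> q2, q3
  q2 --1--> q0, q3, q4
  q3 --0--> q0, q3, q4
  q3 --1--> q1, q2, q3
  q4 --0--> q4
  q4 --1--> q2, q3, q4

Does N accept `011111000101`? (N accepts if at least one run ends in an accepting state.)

accepted

Start: {q0}
read 0: {q3}
read 1: {q1, q2, q3}
read 1: {q0, q1, q2, q3, q4}
read 1: {q0, q1, q2, q3, q4}
read 1: {q0, q1, q2, q3, q4}
read 1: {q0, q1, q2, q3, q4}
read 0: {q0, q2, q3, q4}
read 0: {q0, q2, q3, q4}
read 0: {q0, q2, q3, q4}
read 1: {q0, q1, q2, q3, q4}
read 0: {q0, q2, q3, q4}
read 1: {q0, q1, q2, q3, q4}
Reachable ∩ accepting = {q0, q1, q4} — nonempty.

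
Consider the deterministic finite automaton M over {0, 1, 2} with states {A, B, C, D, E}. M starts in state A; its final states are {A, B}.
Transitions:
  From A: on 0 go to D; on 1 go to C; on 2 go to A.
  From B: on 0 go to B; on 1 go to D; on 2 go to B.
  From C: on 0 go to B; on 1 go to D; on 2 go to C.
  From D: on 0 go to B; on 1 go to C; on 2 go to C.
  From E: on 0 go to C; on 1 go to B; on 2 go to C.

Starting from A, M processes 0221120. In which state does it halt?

B

A --0--> D
D --2--> C
C --2--> C
C --1--> D
D --1--> C
C --2--> C
C --0--> B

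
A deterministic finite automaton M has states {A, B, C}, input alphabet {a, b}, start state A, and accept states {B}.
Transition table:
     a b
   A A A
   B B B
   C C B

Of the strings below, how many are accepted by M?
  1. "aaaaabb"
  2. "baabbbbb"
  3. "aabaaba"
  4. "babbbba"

"aaaaabb": rejected
"baabbbbb": rejected
"aabaaba": rejected
"babbbba": rejected

0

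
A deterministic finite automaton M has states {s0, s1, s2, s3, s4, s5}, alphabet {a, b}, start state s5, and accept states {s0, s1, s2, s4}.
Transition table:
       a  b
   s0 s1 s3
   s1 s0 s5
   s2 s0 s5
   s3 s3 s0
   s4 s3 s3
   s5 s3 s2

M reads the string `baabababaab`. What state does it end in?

s5 --b--> s2
s2 --a--> s0
s0 --a--> s1
s1 --b--> s5
s5 --a--> s3
s3 --b--> s0
s0 --a--> s1
s1 --b--> s5
s5 --a--> s3
s3 --a--> s3
s3 --b--> s0

s0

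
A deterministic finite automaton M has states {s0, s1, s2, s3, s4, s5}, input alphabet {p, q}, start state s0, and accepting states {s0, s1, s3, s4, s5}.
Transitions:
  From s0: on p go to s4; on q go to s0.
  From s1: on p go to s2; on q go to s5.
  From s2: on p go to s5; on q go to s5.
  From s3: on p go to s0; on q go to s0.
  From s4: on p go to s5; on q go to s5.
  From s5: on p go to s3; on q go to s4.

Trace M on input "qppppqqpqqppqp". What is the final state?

s4

s0 --q--> s0
s0 --p--> s4
s4 --p--> s5
s5 --p--> s3
s3 --p--> s0
s0 --q--> s0
s0 --q--> s0
s0 --p--> s4
s4 --q--> s5
s5 --q--> s4
s4 --p--> s5
s5 --p--> s3
s3 --q--> s0
s0 --p--> s4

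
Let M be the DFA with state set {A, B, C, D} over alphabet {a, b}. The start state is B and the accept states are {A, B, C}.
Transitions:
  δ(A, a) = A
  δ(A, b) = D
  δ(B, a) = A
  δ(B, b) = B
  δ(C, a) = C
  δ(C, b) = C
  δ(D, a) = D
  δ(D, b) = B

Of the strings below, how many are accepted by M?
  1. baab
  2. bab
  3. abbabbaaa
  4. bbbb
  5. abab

3

baab: rejected
bab: rejected
abbabbaaa: accepted
bbbb: accepted
abab: accepted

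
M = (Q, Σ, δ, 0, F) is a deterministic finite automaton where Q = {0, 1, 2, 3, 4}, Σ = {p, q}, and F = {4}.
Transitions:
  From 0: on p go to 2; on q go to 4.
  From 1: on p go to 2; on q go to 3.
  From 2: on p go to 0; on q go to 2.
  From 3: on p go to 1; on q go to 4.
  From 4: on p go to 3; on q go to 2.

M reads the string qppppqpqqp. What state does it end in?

0

0 --q--> 4
4 --p--> 3
3 --p--> 1
1 --p--> 2
2 --p--> 0
0 --q--> 4
4 --p--> 3
3 --q--> 4
4 --q--> 2
2 --p--> 0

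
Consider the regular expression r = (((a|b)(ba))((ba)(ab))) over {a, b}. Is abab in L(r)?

no

No split of abab into u·v has ((a|b)(ba)) matching u and ((ba)(ab)) matching v.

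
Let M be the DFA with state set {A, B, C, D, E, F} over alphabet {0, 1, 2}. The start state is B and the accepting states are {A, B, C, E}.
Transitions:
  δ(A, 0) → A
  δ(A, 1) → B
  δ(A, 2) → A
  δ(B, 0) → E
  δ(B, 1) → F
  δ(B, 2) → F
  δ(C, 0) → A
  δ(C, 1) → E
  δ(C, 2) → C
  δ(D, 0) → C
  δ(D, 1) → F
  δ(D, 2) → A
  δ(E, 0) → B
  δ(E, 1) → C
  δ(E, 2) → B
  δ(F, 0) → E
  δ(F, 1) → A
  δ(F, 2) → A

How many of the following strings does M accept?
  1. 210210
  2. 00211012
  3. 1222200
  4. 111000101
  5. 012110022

210210: accepted
00211012: accepted
1222200: accepted
111000101: accepted
012110022: accepted

5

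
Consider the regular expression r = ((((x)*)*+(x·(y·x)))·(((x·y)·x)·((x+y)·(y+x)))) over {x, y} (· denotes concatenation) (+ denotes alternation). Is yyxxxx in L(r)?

No split of yyxxxx into u·v has (((x)*)*+(x·(y·x))) matching u and (((x·y)·x)·((x+y)·(y+x))) matching v.

no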